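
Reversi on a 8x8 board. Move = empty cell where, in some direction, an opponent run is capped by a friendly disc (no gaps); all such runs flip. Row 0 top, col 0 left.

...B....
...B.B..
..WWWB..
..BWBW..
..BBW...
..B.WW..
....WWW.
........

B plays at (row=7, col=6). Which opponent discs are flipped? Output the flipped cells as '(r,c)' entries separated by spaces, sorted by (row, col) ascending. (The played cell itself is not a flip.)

Answer: (5,4) (6,5)

Derivation:
Dir NW: opp run (6,5) (5,4) capped by B -> flip
Dir N: opp run (6,6), next='.' -> no flip
Dir NE: first cell '.' (not opp) -> no flip
Dir W: first cell '.' (not opp) -> no flip
Dir E: first cell '.' (not opp) -> no flip
Dir SW: edge -> no flip
Dir S: edge -> no flip
Dir SE: edge -> no flip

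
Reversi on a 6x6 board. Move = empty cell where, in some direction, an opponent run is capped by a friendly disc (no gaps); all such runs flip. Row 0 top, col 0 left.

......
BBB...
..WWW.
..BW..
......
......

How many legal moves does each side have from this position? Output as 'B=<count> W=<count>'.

Answer: B=3 W=6

Derivation:
-- B to move --
(1,3): no bracket -> illegal
(1,4): flips 1 -> legal
(1,5): no bracket -> illegal
(2,1): no bracket -> illegal
(2,5): no bracket -> illegal
(3,1): no bracket -> illegal
(3,4): flips 2 -> legal
(3,5): no bracket -> illegal
(4,2): no bracket -> illegal
(4,3): no bracket -> illegal
(4,4): flips 2 -> legal
B mobility = 3
-- W to move --
(0,0): flips 1 -> legal
(0,1): flips 1 -> legal
(0,2): flips 1 -> legal
(0,3): no bracket -> illegal
(1,3): no bracket -> illegal
(2,0): no bracket -> illegal
(2,1): no bracket -> illegal
(3,1): flips 1 -> legal
(4,1): flips 1 -> legal
(4,2): flips 1 -> legal
(4,3): no bracket -> illegal
W mobility = 6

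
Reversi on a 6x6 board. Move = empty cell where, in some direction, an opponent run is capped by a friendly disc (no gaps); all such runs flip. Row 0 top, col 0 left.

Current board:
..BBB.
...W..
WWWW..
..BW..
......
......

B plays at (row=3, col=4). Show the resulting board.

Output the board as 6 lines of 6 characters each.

Place B at (3,4); scan 8 dirs for brackets.
Dir NW: opp run (2,3), next='.' -> no flip
Dir N: first cell '.' (not opp) -> no flip
Dir NE: first cell '.' (not opp) -> no flip
Dir W: opp run (3,3) capped by B -> flip
Dir E: first cell '.' (not opp) -> no flip
Dir SW: first cell '.' (not opp) -> no flip
Dir S: first cell '.' (not opp) -> no flip
Dir SE: first cell '.' (not opp) -> no flip
All flips: (3,3)

Answer: ..BBB.
...W..
WWWW..
..BBB.
......
......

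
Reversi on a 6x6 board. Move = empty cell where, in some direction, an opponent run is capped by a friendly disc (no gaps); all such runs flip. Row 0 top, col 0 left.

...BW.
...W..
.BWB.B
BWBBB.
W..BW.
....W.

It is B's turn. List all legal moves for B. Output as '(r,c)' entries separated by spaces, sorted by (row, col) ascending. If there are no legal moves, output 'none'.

(0,2): no bracket -> illegal
(0,5): flips 1 -> legal
(1,1): flips 1 -> legal
(1,2): flips 1 -> legal
(1,4): no bracket -> illegal
(1,5): no bracket -> illegal
(2,0): no bracket -> illegal
(2,4): no bracket -> illegal
(3,5): no bracket -> illegal
(4,1): flips 1 -> legal
(4,2): no bracket -> illegal
(4,5): flips 1 -> legal
(5,0): flips 1 -> legal
(5,1): no bracket -> illegal
(5,3): no bracket -> illegal
(5,5): flips 1 -> legal

Answer: (0,5) (1,1) (1,2) (4,1) (4,5) (5,0) (5,5)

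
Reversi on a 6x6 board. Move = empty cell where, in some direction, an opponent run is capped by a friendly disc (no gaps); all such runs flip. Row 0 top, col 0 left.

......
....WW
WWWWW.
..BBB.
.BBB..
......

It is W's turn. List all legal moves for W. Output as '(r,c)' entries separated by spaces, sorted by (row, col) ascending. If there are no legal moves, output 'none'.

(2,5): no bracket -> illegal
(3,0): no bracket -> illegal
(3,1): no bracket -> illegal
(3,5): no bracket -> illegal
(4,0): no bracket -> illegal
(4,4): flips 2 -> legal
(4,5): flips 1 -> legal
(5,0): flips 2 -> legal
(5,1): flips 2 -> legal
(5,2): flips 2 -> legal
(5,3): flips 2 -> legal
(5,4): flips 2 -> legal

Answer: (4,4) (4,5) (5,0) (5,1) (5,2) (5,3) (5,4)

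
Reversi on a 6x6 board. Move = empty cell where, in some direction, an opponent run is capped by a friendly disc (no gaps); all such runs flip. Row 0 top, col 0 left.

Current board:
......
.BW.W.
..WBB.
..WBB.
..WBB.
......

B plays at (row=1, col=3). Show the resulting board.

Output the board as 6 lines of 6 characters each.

Answer: ......
.BBBW.
..WBB.
..WBB.
..WBB.
......

Derivation:
Place B at (1,3); scan 8 dirs for brackets.
Dir NW: first cell '.' (not opp) -> no flip
Dir N: first cell '.' (not opp) -> no flip
Dir NE: first cell '.' (not opp) -> no flip
Dir W: opp run (1,2) capped by B -> flip
Dir E: opp run (1,4), next='.' -> no flip
Dir SW: opp run (2,2), next='.' -> no flip
Dir S: first cell 'B' (not opp) -> no flip
Dir SE: first cell 'B' (not opp) -> no flip
All flips: (1,2)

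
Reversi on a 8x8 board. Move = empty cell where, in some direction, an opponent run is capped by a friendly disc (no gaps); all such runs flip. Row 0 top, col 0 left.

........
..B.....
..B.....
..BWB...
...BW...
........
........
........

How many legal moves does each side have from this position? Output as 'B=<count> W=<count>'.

-- B to move --
(2,3): flips 1 -> legal
(2,4): no bracket -> illegal
(3,5): no bracket -> illegal
(4,2): no bracket -> illegal
(4,5): flips 1 -> legal
(5,3): no bracket -> illegal
(5,4): flips 1 -> legal
(5,5): flips 2 -> legal
B mobility = 4
-- W to move --
(0,1): no bracket -> illegal
(0,2): no bracket -> illegal
(0,3): no bracket -> illegal
(1,1): flips 1 -> legal
(1,3): no bracket -> illegal
(2,1): no bracket -> illegal
(2,3): no bracket -> illegal
(2,4): flips 1 -> legal
(2,5): no bracket -> illegal
(3,1): flips 1 -> legal
(3,5): flips 1 -> legal
(4,1): no bracket -> illegal
(4,2): flips 1 -> legal
(4,5): no bracket -> illegal
(5,2): no bracket -> illegal
(5,3): flips 1 -> legal
(5,4): no bracket -> illegal
W mobility = 6

Answer: B=4 W=6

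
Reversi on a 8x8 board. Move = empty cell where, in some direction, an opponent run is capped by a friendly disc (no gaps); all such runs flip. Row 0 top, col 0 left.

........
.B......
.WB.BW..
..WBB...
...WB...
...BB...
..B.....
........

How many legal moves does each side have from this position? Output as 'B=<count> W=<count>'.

Answer: B=7 W=7

Derivation:
-- B to move --
(1,0): flips 3 -> legal
(1,2): no bracket -> illegal
(1,4): no bracket -> illegal
(1,5): no bracket -> illegal
(1,6): flips 1 -> legal
(2,0): flips 1 -> legal
(2,3): no bracket -> illegal
(2,6): flips 1 -> legal
(3,0): no bracket -> illegal
(3,1): flips 2 -> legal
(3,5): no bracket -> illegal
(3,6): no bracket -> illegal
(4,1): no bracket -> illegal
(4,2): flips 2 -> legal
(5,2): flips 1 -> legal
B mobility = 7
-- W to move --
(0,0): no bracket -> illegal
(0,1): flips 1 -> legal
(0,2): no bracket -> illegal
(1,0): no bracket -> illegal
(1,2): flips 1 -> legal
(1,3): no bracket -> illegal
(1,4): no bracket -> illegal
(1,5): no bracket -> illegal
(2,0): no bracket -> illegal
(2,3): flips 3 -> legal
(3,1): no bracket -> illegal
(3,5): flips 2 -> legal
(4,2): no bracket -> illegal
(4,5): flips 1 -> legal
(5,1): no bracket -> illegal
(5,2): no bracket -> illegal
(5,5): no bracket -> illegal
(6,1): no bracket -> illegal
(6,3): flips 1 -> legal
(6,4): no bracket -> illegal
(6,5): flips 1 -> legal
(7,1): no bracket -> illegal
(7,2): no bracket -> illegal
(7,3): no bracket -> illegal
W mobility = 7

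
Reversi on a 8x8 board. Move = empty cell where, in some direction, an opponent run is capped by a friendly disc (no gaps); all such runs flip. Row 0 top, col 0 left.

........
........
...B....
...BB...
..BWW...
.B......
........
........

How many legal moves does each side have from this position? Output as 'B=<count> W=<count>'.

-- B to move --
(3,2): no bracket -> illegal
(3,5): no bracket -> illegal
(4,5): flips 2 -> legal
(5,2): flips 1 -> legal
(5,3): flips 1 -> legal
(5,4): flips 1 -> legal
(5,5): flips 1 -> legal
B mobility = 5
-- W to move --
(1,2): no bracket -> illegal
(1,3): flips 2 -> legal
(1,4): no bracket -> illegal
(2,2): flips 1 -> legal
(2,4): flips 1 -> legal
(2,5): flips 1 -> legal
(3,1): no bracket -> illegal
(3,2): no bracket -> illegal
(3,5): no bracket -> illegal
(4,0): no bracket -> illegal
(4,1): flips 1 -> legal
(4,5): no bracket -> illegal
(5,0): no bracket -> illegal
(5,2): no bracket -> illegal
(5,3): no bracket -> illegal
(6,0): no bracket -> illegal
(6,1): no bracket -> illegal
(6,2): no bracket -> illegal
W mobility = 5

Answer: B=5 W=5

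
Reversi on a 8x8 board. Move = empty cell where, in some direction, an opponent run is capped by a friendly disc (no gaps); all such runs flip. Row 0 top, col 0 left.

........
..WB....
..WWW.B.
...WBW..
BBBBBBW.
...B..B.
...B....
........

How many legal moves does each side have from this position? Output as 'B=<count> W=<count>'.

-- B to move --
(0,1): flips 2 -> legal
(0,2): no bracket -> illegal
(0,3): no bracket -> illegal
(1,1): flips 3 -> legal
(1,4): flips 1 -> legal
(1,5): flips 2 -> legal
(2,1): no bracket -> illegal
(2,5): flips 1 -> legal
(3,1): flips 1 -> legal
(3,2): flips 1 -> legal
(3,6): flips 2 -> legal
(3,7): no bracket -> illegal
(4,7): flips 1 -> legal
(5,5): no bracket -> illegal
(5,7): flips 3 -> legal
B mobility = 10
-- W to move --
(0,2): flips 1 -> legal
(0,3): flips 1 -> legal
(0,4): flips 1 -> legal
(1,4): flips 1 -> legal
(1,5): no bracket -> illegal
(1,6): no bracket -> illegal
(1,7): flips 1 -> legal
(2,5): no bracket -> illegal
(2,7): no bracket -> illegal
(3,0): no bracket -> illegal
(3,1): no bracket -> illegal
(3,2): no bracket -> illegal
(3,6): no bracket -> illegal
(3,7): no bracket -> illegal
(4,7): no bracket -> illegal
(5,0): no bracket -> illegal
(5,1): flips 1 -> legal
(5,2): no bracket -> illegal
(5,4): flips 2 -> legal
(5,5): flips 2 -> legal
(5,7): no bracket -> illegal
(6,2): flips 2 -> legal
(6,4): no bracket -> illegal
(6,5): no bracket -> illegal
(6,6): flips 1 -> legal
(6,7): flips 3 -> legal
(7,2): no bracket -> illegal
(7,3): flips 3 -> legal
(7,4): no bracket -> illegal
W mobility = 12

Answer: B=10 W=12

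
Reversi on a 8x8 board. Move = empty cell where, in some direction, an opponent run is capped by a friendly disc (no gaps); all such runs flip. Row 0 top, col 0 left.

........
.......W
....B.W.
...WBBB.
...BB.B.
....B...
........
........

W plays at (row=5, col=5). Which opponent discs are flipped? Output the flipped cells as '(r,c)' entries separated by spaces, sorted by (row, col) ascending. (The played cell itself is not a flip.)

Dir NW: opp run (4,4) capped by W -> flip
Dir N: first cell '.' (not opp) -> no flip
Dir NE: opp run (4,6), next='.' -> no flip
Dir W: opp run (5,4), next='.' -> no flip
Dir E: first cell '.' (not opp) -> no flip
Dir SW: first cell '.' (not opp) -> no flip
Dir S: first cell '.' (not opp) -> no flip
Dir SE: first cell '.' (not opp) -> no flip

Answer: (4,4)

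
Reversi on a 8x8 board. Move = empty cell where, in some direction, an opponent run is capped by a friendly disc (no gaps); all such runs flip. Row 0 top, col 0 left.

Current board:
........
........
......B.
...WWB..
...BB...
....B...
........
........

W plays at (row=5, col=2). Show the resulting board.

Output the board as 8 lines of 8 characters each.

Place W at (5,2); scan 8 dirs for brackets.
Dir NW: first cell '.' (not opp) -> no flip
Dir N: first cell '.' (not opp) -> no flip
Dir NE: opp run (4,3) capped by W -> flip
Dir W: first cell '.' (not opp) -> no flip
Dir E: first cell '.' (not opp) -> no flip
Dir SW: first cell '.' (not opp) -> no flip
Dir S: first cell '.' (not opp) -> no flip
Dir SE: first cell '.' (not opp) -> no flip
All flips: (4,3)

Answer: ........
........
......B.
...WWB..
...WB...
..W.B...
........
........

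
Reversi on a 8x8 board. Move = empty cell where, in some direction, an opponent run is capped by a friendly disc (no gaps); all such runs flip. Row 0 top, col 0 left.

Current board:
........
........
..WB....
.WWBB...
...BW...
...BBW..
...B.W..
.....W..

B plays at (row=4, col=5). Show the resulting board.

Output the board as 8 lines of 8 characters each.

Place B at (4,5); scan 8 dirs for brackets.
Dir NW: first cell 'B' (not opp) -> no flip
Dir N: first cell '.' (not opp) -> no flip
Dir NE: first cell '.' (not opp) -> no flip
Dir W: opp run (4,4) capped by B -> flip
Dir E: first cell '.' (not opp) -> no flip
Dir SW: first cell 'B' (not opp) -> no flip
Dir S: opp run (5,5) (6,5) (7,5), next=edge -> no flip
Dir SE: first cell '.' (not opp) -> no flip
All flips: (4,4)

Answer: ........
........
..WB....
.WWBB...
...BBB..
...BBW..
...B.W..
.....W..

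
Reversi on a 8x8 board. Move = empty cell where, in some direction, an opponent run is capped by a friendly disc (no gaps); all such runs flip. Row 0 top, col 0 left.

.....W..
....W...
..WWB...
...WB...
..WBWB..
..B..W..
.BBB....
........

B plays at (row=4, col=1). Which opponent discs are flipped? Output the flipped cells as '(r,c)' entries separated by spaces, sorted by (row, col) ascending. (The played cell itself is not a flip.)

Dir NW: first cell '.' (not opp) -> no flip
Dir N: first cell '.' (not opp) -> no flip
Dir NE: first cell '.' (not opp) -> no flip
Dir W: first cell '.' (not opp) -> no flip
Dir E: opp run (4,2) capped by B -> flip
Dir SW: first cell '.' (not opp) -> no flip
Dir S: first cell '.' (not opp) -> no flip
Dir SE: first cell 'B' (not opp) -> no flip

Answer: (4,2)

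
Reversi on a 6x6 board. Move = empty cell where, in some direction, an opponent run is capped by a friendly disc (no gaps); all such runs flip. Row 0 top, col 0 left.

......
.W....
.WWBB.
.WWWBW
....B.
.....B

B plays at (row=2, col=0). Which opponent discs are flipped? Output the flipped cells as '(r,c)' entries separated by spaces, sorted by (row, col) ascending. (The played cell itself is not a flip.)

Dir NW: edge -> no flip
Dir N: first cell '.' (not opp) -> no flip
Dir NE: opp run (1,1), next='.' -> no flip
Dir W: edge -> no flip
Dir E: opp run (2,1) (2,2) capped by B -> flip
Dir SW: edge -> no flip
Dir S: first cell '.' (not opp) -> no flip
Dir SE: opp run (3,1), next='.' -> no flip

Answer: (2,1) (2,2)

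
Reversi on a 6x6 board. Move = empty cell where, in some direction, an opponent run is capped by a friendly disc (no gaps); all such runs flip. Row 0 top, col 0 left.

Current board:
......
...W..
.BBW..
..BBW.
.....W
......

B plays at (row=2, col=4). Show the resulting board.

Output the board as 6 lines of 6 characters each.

Place B at (2,4); scan 8 dirs for brackets.
Dir NW: opp run (1,3), next='.' -> no flip
Dir N: first cell '.' (not opp) -> no flip
Dir NE: first cell '.' (not opp) -> no flip
Dir W: opp run (2,3) capped by B -> flip
Dir E: first cell '.' (not opp) -> no flip
Dir SW: first cell 'B' (not opp) -> no flip
Dir S: opp run (3,4), next='.' -> no flip
Dir SE: first cell '.' (not opp) -> no flip
All flips: (2,3)

Answer: ......
...W..
.BBBB.
..BBW.
.....W
......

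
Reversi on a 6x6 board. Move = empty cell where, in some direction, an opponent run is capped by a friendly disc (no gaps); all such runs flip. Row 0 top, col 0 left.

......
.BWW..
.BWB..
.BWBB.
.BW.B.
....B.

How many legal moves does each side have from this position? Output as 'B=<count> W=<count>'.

Answer: B=7 W=12

Derivation:
-- B to move --
(0,1): flips 1 -> legal
(0,2): no bracket -> illegal
(0,3): flips 2 -> legal
(0,4): flips 2 -> legal
(1,4): flips 2 -> legal
(2,4): no bracket -> illegal
(4,3): flips 2 -> legal
(5,1): flips 1 -> legal
(5,2): no bracket -> illegal
(5,3): flips 1 -> legal
B mobility = 7
-- W to move --
(0,0): flips 1 -> legal
(0,1): no bracket -> illegal
(0,2): no bracket -> illegal
(1,0): flips 2 -> legal
(1,4): flips 1 -> legal
(2,0): flips 2 -> legal
(2,4): flips 2 -> legal
(2,5): no bracket -> illegal
(3,0): flips 2 -> legal
(3,5): flips 2 -> legal
(4,0): flips 2 -> legal
(4,3): flips 2 -> legal
(4,5): flips 2 -> legal
(5,0): flips 1 -> legal
(5,1): no bracket -> illegal
(5,2): no bracket -> illegal
(5,3): no bracket -> illegal
(5,5): flips 2 -> legal
W mobility = 12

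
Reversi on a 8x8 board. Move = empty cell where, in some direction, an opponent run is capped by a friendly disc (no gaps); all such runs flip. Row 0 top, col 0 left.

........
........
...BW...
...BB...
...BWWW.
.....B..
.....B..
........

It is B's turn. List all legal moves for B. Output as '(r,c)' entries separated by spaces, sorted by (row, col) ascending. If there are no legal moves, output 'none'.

Answer: (1,4) (1,5) (2,5) (3,5) (3,7) (4,7) (5,4) (5,6)

Derivation:
(1,3): no bracket -> illegal
(1,4): flips 1 -> legal
(1,5): flips 1 -> legal
(2,5): flips 1 -> legal
(3,5): flips 1 -> legal
(3,6): no bracket -> illegal
(3,7): flips 1 -> legal
(4,7): flips 3 -> legal
(5,3): no bracket -> illegal
(5,4): flips 1 -> legal
(5,6): flips 1 -> legal
(5,7): no bracket -> illegal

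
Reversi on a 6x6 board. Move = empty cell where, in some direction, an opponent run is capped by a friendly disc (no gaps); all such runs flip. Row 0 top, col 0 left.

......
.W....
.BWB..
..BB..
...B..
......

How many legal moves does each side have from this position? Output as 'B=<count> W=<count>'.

-- B to move --
(0,0): flips 2 -> legal
(0,1): flips 1 -> legal
(0,2): no bracket -> illegal
(1,0): no bracket -> illegal
(1,2): flips 1 -> legal
(1,3): no bracket -> illegal
(2,0): no bracket -> illegal
(3,1): no bracket -> illegal
B mobility = 3
-- W to move --
(1,0): no bracket -> illegal
(1,2): no bracket -> illegal
(1,3): no bracket -> illegal
(1,4): no bracket -> illegal
(2,0): flips 1 -> legal
(2,4): flips 1 -> legal
(3,0): no bracket -> illegal
(3,1): flips 1 -> legal
(3,4): no bracket -> illegal
(4,1): no bracket -> illegal
(4,2): flips 1 -> legal
(4,4): flips 1 -> legal
(5,2): no bracket -> illegal
(5,3): no bracket -> illegal
(5,4): no bracket -> illegal
W mobility = 5

Answer: B=3 W=5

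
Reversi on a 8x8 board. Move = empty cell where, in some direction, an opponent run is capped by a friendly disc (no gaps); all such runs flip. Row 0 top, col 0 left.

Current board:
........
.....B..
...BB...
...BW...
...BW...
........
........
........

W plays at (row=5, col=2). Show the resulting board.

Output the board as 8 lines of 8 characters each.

Place W at (5,2); scan 8 dirs for brackets.
Dir NW: first cell '.' (not opp) -> no flip
Dir N: first cell '.' (not opp) -> no flip
Dir NE: opp run (4,3) capped by W -> flip
Dir W: first cell '.' (not opp) -> no flip
Dir E: first cell '.' (not opp) -> no flip
Dir SW: first cell '.' (not opp) -> no flip
Dir S: first cell '.' (not opp) -> no flip
Dir SE: first cell '.' (not opp) -> no flip
All flips: (4,3)

Answer: ........
.....B..
...BB...
...BW...
...WW...
..W.....
........
........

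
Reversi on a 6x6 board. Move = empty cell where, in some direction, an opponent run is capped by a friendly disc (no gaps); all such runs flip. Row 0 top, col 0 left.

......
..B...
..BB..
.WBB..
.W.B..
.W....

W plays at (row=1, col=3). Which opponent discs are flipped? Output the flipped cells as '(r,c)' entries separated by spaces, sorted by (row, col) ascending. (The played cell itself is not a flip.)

Answer: (2,2)

Derivation:
Dir NW: first cell '.' (not opp) -> no flip
Dir N: first cell '.' (not opp) -> no flip
Dir NE: first cell '.' (not opp) -> no flip
Dir W: opp run (1,2), next='.' -> no flip
Dir E: first cell '.' (not opp) -> no flip
Dir SW: opp run (2,2) capped by W -> flip
Dir S: opp run (2,3) (3,3) (4,3), next='.' -> no flip
Dir SE: first cell '.' (not opp) -> no flip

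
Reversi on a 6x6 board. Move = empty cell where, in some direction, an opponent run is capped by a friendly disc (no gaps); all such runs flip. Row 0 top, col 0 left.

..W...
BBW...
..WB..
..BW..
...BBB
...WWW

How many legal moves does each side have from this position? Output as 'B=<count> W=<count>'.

-- B to move --
(0,1): flips 1 -> legal
(0,3): no bracket -> illegal
(1,3): flips 1 -> legal
(2,1): flips 1 -> legal
(2,4): no bracket -> illegal
(3,1): no bracket -> illegal
(3,4): flips 1 -> legal
(4,2): no bracket -> illegal
(5,2): no bracket -> illegal
B mobility = 4
-- W to move --
(0,0): flips 1 -> legal
(0,1): no bracket -> illegal
(1,3): flips 1 -> legal
(1,4): no bracket -> illegal
(2,0): flips 1 -> legal
(2,1): flips 2 -> legal
(2,4): flips 1 -> legal
(3,1): flips 1 -> legal
(3,4): flips 2 -> legal
(3,5): flips 2 -> legal
(4,1): no bracket -> illegal
(4,2): flips 1 -> legal
(5,2): no bracket -> illegal
W mobility = 9

Answer: B=4 W=9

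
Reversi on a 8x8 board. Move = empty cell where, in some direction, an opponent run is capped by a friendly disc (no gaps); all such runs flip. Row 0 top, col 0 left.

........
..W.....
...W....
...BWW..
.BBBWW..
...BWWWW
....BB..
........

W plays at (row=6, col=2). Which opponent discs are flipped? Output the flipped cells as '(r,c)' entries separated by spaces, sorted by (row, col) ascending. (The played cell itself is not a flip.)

Dir NW: first cell '.' (not opp) -> no flip
Dir N: first cell '.' (not opp) -> no flip
Dir NE: opp run (5,3) capped by W -> flip
Dir W: first cell '.' (not opp) -> no flip
Dir E: first cell '.' (not opp) -> no flip
Dir SW: first cell '.' (not opp) -> no flip
Dir S: first cell '.' (not opp) -> no flip
Dir SE: first cell '.' (not opp) -> no flip

Answer: (5,3)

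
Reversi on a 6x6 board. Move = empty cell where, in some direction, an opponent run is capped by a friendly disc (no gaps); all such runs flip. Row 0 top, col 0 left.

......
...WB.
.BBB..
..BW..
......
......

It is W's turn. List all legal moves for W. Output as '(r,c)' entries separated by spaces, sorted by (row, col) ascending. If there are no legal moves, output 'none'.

(0,3): no bracket -> illegal
(0,4): no bracket -> illegal
(0,5): no bracket -> illegal
(1,0): no bracket -> illegal
(1,1): flips 1 -> legal
(1,2): no bracket -> illegal
(1,5): flips 1 -> legal
(2,0): no bracket -> illegal
(2,4): no bracket -> illegal
(2,5): no bracket -> illegal
(3,0): no bracket -> illegal
(3,1): flips 2 -> legal
(3,4): no bracket -> illegal
(4,1): no bracket -> illegal
(4,2): no bracket -> illegal
(4,3): no bracket -> illegal

Answer: (1,1) (1,5) (3,1)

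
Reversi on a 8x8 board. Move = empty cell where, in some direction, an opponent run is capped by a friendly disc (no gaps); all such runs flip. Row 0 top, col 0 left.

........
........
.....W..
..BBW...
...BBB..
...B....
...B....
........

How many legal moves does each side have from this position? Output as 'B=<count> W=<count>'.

-- B to move --
(1,4): no bracket -> illegal
(1,5): no bracket -> illegal
(1,6): flips 2 -> legal
(2,3): flips 1 -> legal
(2,4): flips 1 -> legal
(2,6): no bracket -> illegal
(3,5): flips 1 -> legal
(3,6): no bracket -> illegal
B mobility = 4
-- W to move --
(2,1): no bracket -> illegal
(2,2): no bracket -> illegal
(2,3): no bracket -> illegal
(2,4): no bracket -> illegal
(3,1): flips 2 -> legal
(3,5): no bracket -> illegal
(3,6): no bracket -> illegal
(4,1): no bracket -> illegal
(4,2): no bracket -> illegal
(4,6): no bracket -> illegal
(5,2): flips 1 -> legal
(5,4): flips 1 -> legal
(5,5): no bracket -> illegal
(5,6): flips 1 -> legal
(6,2): no bracket -> illegal
(6,4): no bracket -> illegal
(7,2): no bracket -> illegal
(7,3): no bracket -> illegal
(7,4): no bracket -> illegal
W mobility = 4

Answer: B=4 W=4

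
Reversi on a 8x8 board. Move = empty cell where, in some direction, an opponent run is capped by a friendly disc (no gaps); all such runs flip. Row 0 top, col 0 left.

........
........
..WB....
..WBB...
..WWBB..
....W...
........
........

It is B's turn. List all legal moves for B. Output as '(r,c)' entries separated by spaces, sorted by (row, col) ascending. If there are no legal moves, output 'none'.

(1,1): flips 1 -> legal
(1,2): no bracket -> illegal
(1,3): no bracket -> illegal
(2,1): flips 1 -> legal
(3,1): flips 1 -> legal
(4,1): flips 3 -> legal
(5,1): flips 1 -> legal
(5,2): flips 1 -> legal
(5,3): flips 1 -> legal
(5,5): no bracket -> illegal
(6,3): flips 1 -> legal
(6,4): flips 1 -> legal
(6,5): no bracket -> illegal

Answer: (1,1) (2,1) (3,1) (4,1) (5,1) (5,2) (5,3) (6,3) (6,4)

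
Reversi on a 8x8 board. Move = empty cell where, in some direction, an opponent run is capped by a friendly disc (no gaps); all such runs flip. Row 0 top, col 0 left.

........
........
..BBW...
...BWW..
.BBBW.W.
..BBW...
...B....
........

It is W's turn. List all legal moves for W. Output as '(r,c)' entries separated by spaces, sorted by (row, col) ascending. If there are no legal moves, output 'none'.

Answer: (1,1) (1,2) (2,1) (3,2) (4,0) (5,1) (6,1) (6,2) (7,2)

Derivation:
(1,1): flips 2 -> legal
(1,2): flips 1 -> legal
(1,3): no bracket -> illegal
(1,4): no bracket -> illegal
(2,1): flips 2 -> legal
(3,0): no bracket -> illegal
(3,1): no bracket -> illegal
(3,2): flips 2 -> legal
(4,0): flips 3 -> legal
(5,0): no bracket -> illegal
(5,1): flips 4 -> legal
(6,1): flips 2 -> legal
(6,2): flips 1 -> legal
(6,4): no bracket -> illegal
(7,2): flips 1 -> legal
(7,3): no bracket -> illegal
(7,4): no bracket -> illegal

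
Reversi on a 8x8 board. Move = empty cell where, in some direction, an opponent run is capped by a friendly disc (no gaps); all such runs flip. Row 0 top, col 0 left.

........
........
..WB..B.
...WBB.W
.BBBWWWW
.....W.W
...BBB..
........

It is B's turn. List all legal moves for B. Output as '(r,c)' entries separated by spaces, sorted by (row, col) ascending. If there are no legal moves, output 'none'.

(1,1): no bracket -> illegal
(1,2): no bracket -> illegal
(1,3): no bracket -> illegal
(2,1): flips 1 -> legal
(2,4): flips 1 -> legal
(2,7): no bracket -> illegal
(3,1): no bracket -> illegal
(3,2): flips 1 -> legal
(3,6): no bracket -> illegal
(5,3): flips 1 -> legal
(5,4): flips 1 -> legal
(5,6): flips 1 -> legal
(6,6): no bracket -> illegal
(6,7): no bracket -> illegal

Answer: (2,1) (2,4) (3,2) (5,3) (5,4) (5,6)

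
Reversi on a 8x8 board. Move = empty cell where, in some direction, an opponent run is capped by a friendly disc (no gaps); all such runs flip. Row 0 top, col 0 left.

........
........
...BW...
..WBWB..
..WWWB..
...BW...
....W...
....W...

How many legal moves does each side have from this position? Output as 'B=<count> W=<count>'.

Answer: B=9 W=11

Derivation:
-- B to move --
(1,3): flips 1 -> legal
(1,4): no bracket -> illegal
(1,5): flips 1 -> legal
(2,1): no bracket -> illegal
(2,2): no bracket -> illegal
(2,5): flips 1 -> legal
(3,1): flips 2 -> legal
(4,1): flips 4 -> legal
(5,1): flips 1 -> legal
(5,2): no bracket -> illegal
(5,5): flips 2 -> legal
(6,3): flips 1 -> legal
(6,5): no bracket -> illegal
(7,3): no bracket -> illegal
(7,5): flips 1 -> legal
B mobility = 9
-- W to move --
(1,2): flips 1 -> legal
(1,3): flips 2 -> legal
(1,4): flips 1 -> legal
(2,2): flips 2 -> legal
(2,5): no bracket -> illegal
(2,6): flips 1 -> legal
(3,6): flips 2 -> legal
(4,6): flips 2 -> legal
(5,2): flips 1 -> legal
(5,5): no bracket -> illegal
(5,6): flips 1 -> legal
(6,2): flips 1 -> legal
(6,3): flips 1 -> legal
W mobility = 11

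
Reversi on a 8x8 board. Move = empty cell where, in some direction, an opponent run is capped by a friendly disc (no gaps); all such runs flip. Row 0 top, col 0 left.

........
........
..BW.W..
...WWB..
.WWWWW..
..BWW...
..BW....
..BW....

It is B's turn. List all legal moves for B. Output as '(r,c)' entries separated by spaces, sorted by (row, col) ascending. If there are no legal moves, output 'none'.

Answer: (1,5) (1,6) (2,4) (3,0) (3,2) (3,6) (5,5) (6,4) (7,4)

Derivation:
(1,2): no bracket -> illegal
(1,3): no bracket -> illegal
(1,4): no bracket -> illegal
(1,5): flips 1 -> legal
(1,6): flips 3 -> legal
(2,4): flips 1 -> legal
(2,6): no bracket -> illegal
(3,0): flips 1 -> legal
(3,1): no bracket -> illegal
(3,2): flips 3 -> legal
(3,6): flips 3 -> legal
(4,0): no bracket -> illegal
(4,6): no bracket -> illegal
(5,0): no bracket -> illegal
(5,1): no bracket -> illegal
(5,5): flips 5 -> legal
(5,6): no bracket -> illegal
(6,4): flips 1 -> legal
(6,5): no bracket -> illegal
(7,4): flips 2 -> legal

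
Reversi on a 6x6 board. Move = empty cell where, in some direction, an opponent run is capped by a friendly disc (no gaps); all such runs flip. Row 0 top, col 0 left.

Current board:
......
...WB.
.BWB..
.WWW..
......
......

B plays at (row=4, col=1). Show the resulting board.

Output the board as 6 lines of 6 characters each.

Answer: ......
...WB.
.BWB..
.BBW..
.B....
......

Derivation:
Place B at (4,1); scan 8 dirs for brackets.
Dir NW: first cell '.' (not opp) -> no flip
Dir N: opp run (3,1) capped by B -> flip
Dir NE: opp run (3,2) capped by B -> flip
Dir W: first cell '.' (not opp) -> no flip
Dir E: first cell '.' (not opp) -> no flip
Dir SW: first cell '.' (not opp) -> no flip
Dir S: first cell '.' (not opp) -> no flip
Dir SE: first cell '.' (not opp) -> no flip
All flips: (3,1) (3,2)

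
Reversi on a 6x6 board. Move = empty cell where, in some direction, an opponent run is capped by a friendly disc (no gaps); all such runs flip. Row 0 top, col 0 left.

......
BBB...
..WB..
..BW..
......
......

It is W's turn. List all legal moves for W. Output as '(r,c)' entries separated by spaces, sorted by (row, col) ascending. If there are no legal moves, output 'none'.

Answer: (0,0) (0,2) (1,3) (2,4) (3,1) (4,2)

Derivation:
(0,0): flips 1 -> legal
(0,1): no bracket -> illegal
(0,2): flips 1 -> legal
(0,3): no bracket -> illegal
(1,3): flips 1 -> legal
(1,4): no bracket -> illegal
(2,0): no bracket -> illegal
(2,1): no bracket -> illegal
(2,4): flips 1 -> legal
(3,1): flips 1 -> legal
(3,4): no bracket -> illegal
(4,1): no bracket -> illegal
(4,2): flips 1 -> legal
(4,3): no bracket -> illegal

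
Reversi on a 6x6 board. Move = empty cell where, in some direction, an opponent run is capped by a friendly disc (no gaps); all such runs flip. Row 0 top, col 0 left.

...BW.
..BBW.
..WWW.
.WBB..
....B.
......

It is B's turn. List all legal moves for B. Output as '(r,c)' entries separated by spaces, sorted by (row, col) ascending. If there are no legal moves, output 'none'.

Answer: (0,5) (1,1) (1,5) (2,5) (3,0) (3,4) (3,5) (4,0)

Derivation:
(0,5): flips 3 -> legal
(1,1): flips 1 -> legal
(1,5): flips 2 -> legal
(2,0): no bracket -> illegal
(2,1): no bracket -> illegal
(2,5): flips 1 -> legal
(3,0): flips 1 -> legal
(3,4): flips 1 -> legal
(3,5): flips 1 -> legal
(4,0): flips 2 -> legal
(4,1): no bracket -> illegal
(4,2): no bracket -> illegal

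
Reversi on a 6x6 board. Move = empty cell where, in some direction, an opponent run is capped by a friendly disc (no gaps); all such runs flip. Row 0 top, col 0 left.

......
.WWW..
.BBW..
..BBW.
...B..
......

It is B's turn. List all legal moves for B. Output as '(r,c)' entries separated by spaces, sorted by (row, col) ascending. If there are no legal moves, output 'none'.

Answer: (0,0) (0,1) (0,2) (0,3) (0,4) (1,4) (2,4) (2,5) (3,5)

Derivation:
(0,0): flips 1 -> legal
(0,1): flips 1 -> legal
(0,2): flips 1 -> legal
(0,3): flips 3 -> legal
(0,4): flips 1 -> legal
(1,0): no bracket -> illegal
(1,4): flips 1 -> legal
(2,0): no bracket -> illegal
(2,4): flips 1 -> legal
(2,5): flips 1 -> legal
(3,5): flips 1 -> legal
(4,4): no bracket -> illegal
(4,5): no bracket -> illegal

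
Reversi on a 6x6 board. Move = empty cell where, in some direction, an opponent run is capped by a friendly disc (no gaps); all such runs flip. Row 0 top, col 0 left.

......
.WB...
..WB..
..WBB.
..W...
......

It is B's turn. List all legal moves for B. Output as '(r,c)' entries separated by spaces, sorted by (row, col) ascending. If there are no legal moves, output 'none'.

(0,0): flips 2 -> legal
(0,1): no bracket -> illegal
(0,2): no bracket -> illegal
(1,0): flips 1 -> legal
(1,3): no bracket -> illegal
(2,0): no bracket -> illegal
(2,1): flips 1 -> legal
(3,1): flips 1 -> legal
(4,1): flips 1 -> legal
(4,3): no bracket -> illegal
(5,1): flips 1 -> legal
(5,2): flips 3 -> legal
(5,3): no bracket -> illegal

Answer: (0,0) (1,0) (2,1) (3,1) (4,1) (5,1) (5,2)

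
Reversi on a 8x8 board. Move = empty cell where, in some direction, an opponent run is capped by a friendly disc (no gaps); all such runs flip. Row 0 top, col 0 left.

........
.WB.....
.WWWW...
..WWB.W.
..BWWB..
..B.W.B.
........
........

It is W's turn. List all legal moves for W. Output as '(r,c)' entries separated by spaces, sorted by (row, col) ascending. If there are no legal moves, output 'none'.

Answer: (0,1) (0,2) (0,3) (1,3) (2,5) (3,5) (4,1) (4,6) (5,1) (6,1) (6,2) (6,7)

Derivation:
(0,1): flips 1 -> legal
(0,2): flips 1 -> legal
(0,3): flips 1 -> legal
(1,3): flips 1 -> legal
(2,5): flips 1 -> legal
(3,1): no bracket -> illegal
(3,5): flips 1 -> legal
(4,1): flips 1 -> legal
(4,6): flips 1 -> legal
(4,7): no bracket -> illegal
(5,1): flips 1 -> legal
(5,3): no bracket -> illegal
(5,5): no bracket -> illegal
(5,7): no bracket -> illegal
(6,1): flips 1 -> legal
(6,2): flips 2 -> legal
(6,3): no bracket -> illegal
(6,5): no bracket -> illegal
(6,6): no bracket -> illegal
(6,7): flips 3 -> legal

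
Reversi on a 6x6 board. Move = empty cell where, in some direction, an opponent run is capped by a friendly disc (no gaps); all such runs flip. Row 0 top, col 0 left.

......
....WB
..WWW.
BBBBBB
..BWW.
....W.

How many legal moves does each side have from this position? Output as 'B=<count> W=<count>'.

-- B to move --
(0,3): no bracket -> illegal
(0,4): flips 2 -> legal
(0,5): flips 2 -> legal
(1,1): flips 1 -> legal
(1,2): flips 2 -> legal
(1,3): flips 4 -> legal
(2,1): no bracket -> illegal
(2,5): no bracket -> illegal
(4,5): flips 2 -> legal
(5,2): flips 1 -> legal
(5,3): flips 2 -> legal
(5,5): flips 1 -> legal
B mobility = 9
-- W to move --
(0,4): no bracket -> illegal
(0,5): no bracket -> illegal
(2,0): no bracket -> illegal
(2,1): flips 1 -> legal
(2,5): flips 1 -> legal
(4,0): flips 1 -> legal
(4,1): flips 2 -> legal
(4,5): flips 1 -> legal
(5,1): flips 2 -> legal
(5,2): flips 2 -> legal
(5,3): no bracket -> illegal
W mobility = 7

Answer: B=9 W=7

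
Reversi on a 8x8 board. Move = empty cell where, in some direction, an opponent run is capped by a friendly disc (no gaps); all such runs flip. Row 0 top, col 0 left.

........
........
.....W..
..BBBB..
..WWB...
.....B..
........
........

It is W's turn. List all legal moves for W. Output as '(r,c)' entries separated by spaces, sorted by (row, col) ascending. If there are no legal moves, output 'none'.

Answer: (2,1) (2,2) (2,3) (2,4) (4,5)

Derivation:
(2,1): flips 1 -> legal
(2,2): flips 1 -> legal
(2,3): flips 1 -> legal
(2,4): flips 1 -> legal
(2,6): no bracket -> illegal
(3,1): no bracket -> illegal
(3,6): no bracket -> illegal
(4,1): no bracket -> illegal
(4,5): flips 2 -> legal
(4,6): no bracket -> illegal
(5,3): no bracket -> illegal
(5,4): no bracket -> illegal
(5,6): no bracket -> illegal
(6,4): no bracket -> illegal
(6,5): no bracket -> illegal
(6,6): no bracket -> illegal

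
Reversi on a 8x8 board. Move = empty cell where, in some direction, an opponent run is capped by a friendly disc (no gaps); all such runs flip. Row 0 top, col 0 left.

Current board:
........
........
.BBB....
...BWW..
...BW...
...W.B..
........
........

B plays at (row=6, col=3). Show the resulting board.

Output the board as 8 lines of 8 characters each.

Place B at (6,3); scan 8 dirs for brackets.
Dir NW: first cell '.' (not opp) -> no flip
Dir N: opp run (5,3) capped by B -> flip
Dir NE: first cell '.' (not opp) -> no flip
Dir W: first cell '.' (not opp) -> no flip
Dir E: first cell '.' (not opp) -> no flip
Dir SW: first cell '.' (not opp) -> no flip
Dir S: first cell '.' (not opp) -> no flip
Dir SE: first cell '.' (not opp) -> no flip
All flips: (5,3)

Answer: ........
........
.BBB....
...BWW..
...BW...
...B.B..
...B....
........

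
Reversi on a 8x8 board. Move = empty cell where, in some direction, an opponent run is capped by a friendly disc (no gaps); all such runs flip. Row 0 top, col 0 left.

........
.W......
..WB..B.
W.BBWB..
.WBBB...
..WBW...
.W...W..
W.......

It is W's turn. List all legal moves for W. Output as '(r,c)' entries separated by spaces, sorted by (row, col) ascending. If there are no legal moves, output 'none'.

(1,2): flips 1 -> legal
(1,3): no bracket -> illegal
(1,4): flips 2 -> legal
(1,5): no bracket -> illegal
(1,6): no bracket -> illegal
(1,7): no bracket -> illegal
(2,1): flips 2 -> legal
(2,4): flips 1 -> legal
(2,5): no bracket -> illegal
(2,7): no bracket -> illegal
(3,1): flips 2 -> legal
(3,6): flips 1 -> legal
(3,7): no bracket -> illegal
(4,5): flips 3 -> legal
(4,6): no bracket -> illegal
(5,1): no bracket -> illegal
(5,5): flips 2 -> legal
(6,2): no bracket -> illegal
(6,3): no bracket -> illegal
(6,4): no bracket -> illegal

Answer: (1,2) (1,4) (2,1) (2,4) (3,1) (3,6) (4,5) (5,5)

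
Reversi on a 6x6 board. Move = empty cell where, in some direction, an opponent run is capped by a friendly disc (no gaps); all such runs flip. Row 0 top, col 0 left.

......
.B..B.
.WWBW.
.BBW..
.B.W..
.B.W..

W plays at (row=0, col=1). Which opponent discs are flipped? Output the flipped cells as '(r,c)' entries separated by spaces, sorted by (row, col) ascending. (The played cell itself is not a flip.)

Answer: (1,1)

Derivation:
Dir NW: edge -> no flip
Dir N: edge -> no flip
Dir NE: edge -> no flip
Dir W: first cell '.' (not opp) -> no flip
Dir E: first cell '.' (not opp) -> no flip
Dir SW: first cell '.' (not opp) -> no flip
Dir S: opp run (1,1) capped by W -> flip
Dir SE: first cell '.' (not opp) -> no flip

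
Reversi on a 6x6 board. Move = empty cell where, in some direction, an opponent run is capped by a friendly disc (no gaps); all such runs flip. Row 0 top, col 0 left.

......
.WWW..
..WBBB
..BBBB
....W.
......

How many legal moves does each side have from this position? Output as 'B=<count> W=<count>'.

-- B to move --
(0,0): flips 2 -> legal
(0,1): flips 1 -> legal
(0,2): flips 3 -> legal
(0,3): flips 1 -> legal
(0,4): no bracket -> illegal
(1,0): no bracket -> illegal
(1,4): no bracket -> illegal
(2,0): no bracket -> illegal
(2,1): flips 1 -> legal
(3,1): no bracket -> illegal
(4,3): no bracket -> illegal
(4,5): no bracket -> illegal
(5,3): flips 1 -> legal
(5,4): flips 1 -> legal
(5,5): flips 1 -> legal
B mobility = 8
-- W to move --
(1,4): flips 2 -> legal
(1,5): no bracket -> illegal
(2,1): no bracket -> illegal
(3,1): no bracket -> illegal
(4,1): no bracket -> illegal
(4,2): flips 1 -> legal
(4,3): flips 2 -> legal
(4,5): flips 2 -> legal
W mobility = 4

Answer: B=8 W=4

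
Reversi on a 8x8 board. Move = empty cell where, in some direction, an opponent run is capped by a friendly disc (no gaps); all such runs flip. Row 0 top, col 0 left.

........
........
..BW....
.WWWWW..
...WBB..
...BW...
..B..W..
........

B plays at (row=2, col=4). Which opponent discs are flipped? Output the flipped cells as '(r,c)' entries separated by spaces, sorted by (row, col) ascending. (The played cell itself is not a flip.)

Answer: (2,3) (3,4)

Derivation:
Dir NW: first cell '.' (not opp) -> no flip
Dir N: first cell '.' (not opp) -> no flip
Dir NE: first cell '.' (not opp) -> no flip
Dir W: opp run (2,3) capped by B -> flip
Dir E: first cell '.' (not opp) -> no flip
Dir SW: opp run (3,3), next='.' -> no flip
Dir S: opp run (3,4) capped by B -> flip
Dir SE: opp run (3,5), next='.' -> no flip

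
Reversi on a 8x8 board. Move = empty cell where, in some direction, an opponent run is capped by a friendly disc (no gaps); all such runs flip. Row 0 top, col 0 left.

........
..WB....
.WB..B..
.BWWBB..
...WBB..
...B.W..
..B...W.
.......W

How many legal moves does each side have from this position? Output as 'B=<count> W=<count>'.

-- B to move --
(0,1): no bracket -> illegal
(0,2): flips 1 -> legal
(0,3): no bracket -> illegal
(1,0): no bracket -> illegal
(1,1): flips 2 -> legal
(2,0): flips 1 -> legal
(2,3): flips 2 -> legal
(2,4): no bracket -> illegal
(3,0): no bracket -> illegal
(4,1): no bracket -> illegal
(4,2): flips 2 -> legal
(4,6): no bracket -> illegal
(5,2): flips 1 -> legal
(5,4): no bracket -> illegal
(5,6): no bracket -> illegal
(5,7): no bracket -> illegal
(6,4): no bracket -> illegal
(6,5): flips 1 -> legal
(6,7): no bracket -> illegal
(7,5): no bracket -> illegal
(7,6): no bracket -> illegal
B mobility = 7
-- W to move --
(0,2): no bracket -> illegal
(0,3): no bracket -> illegal
(0,4): no bracket -> illegal
(1,1): flips 1 -> legal
(1,4): flips 1 -> legal
(1,5): flips 3 -> legal
(1,6): flips 2 -> legal
(2,0): no bracket -> illegal
(2,3): flips 1 -> legal
(2,4): no bracket -> illegal
(2,6): no bracket -> illegal
(3,0): flips 1 -> legal
(3,6): flips 2 -> legal
(4,0): no bracket -> illegal
(4,1): flips 1 -> legal
(4,2): no bracket -> illegal
(4,6): flips 2 -> legal
(5,1): no bracket -> illegal
(5,2): no bracket -> illegal
(5,4): no bracket -> illegal
(5,6): no bracket -> illegal
(6,1): no bracket -> illegal
(6,3): flips 1 -> legal
(6,4): no bracket -> illegal
(7,1): no bracket -> illegal
(7,2): no bracket -> illegal
(7,3): no bracket -> illegal
W mobility = 10

Answer: B=7 W=10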